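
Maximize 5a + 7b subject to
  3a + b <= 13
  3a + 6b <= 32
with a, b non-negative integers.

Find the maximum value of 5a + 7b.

(a,b)=(2,4): 3·2+1·4=10≤13, 3·2+6·4=30≤32, objective 38.
(a,b)=(3,3): 3·3+1·3=12≤13, 3·3+6·3=27≤32, objective 36.
(a,b)=(1,4): 3·1+1·4=7≤13, 3·1+6·4=27≤32, objective 33.
(a,b)=(2,3): 3·2+1·3=9≤13, 3·2+6·3=24≤32, objective 31.
No feasible integer point exceeds 38.

38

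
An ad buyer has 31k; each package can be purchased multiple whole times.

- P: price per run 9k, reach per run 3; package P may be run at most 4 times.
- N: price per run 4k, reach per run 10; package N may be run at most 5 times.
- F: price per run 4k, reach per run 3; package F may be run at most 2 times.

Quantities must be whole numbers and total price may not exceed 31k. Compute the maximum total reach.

56

Take 5×N and 2×F: price 28 ≤ 31, reach 5·10 + 2·3 = 56.
N has the best ratio (10/4) and is taken to its limit of 5; remaining capacity is filled optimally with the others.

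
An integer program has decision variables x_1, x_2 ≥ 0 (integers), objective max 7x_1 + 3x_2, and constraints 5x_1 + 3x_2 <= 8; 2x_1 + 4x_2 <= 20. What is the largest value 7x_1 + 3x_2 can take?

10

(x_1,x_2)=(1,1): 5·1+3·1=8≤8, 2·1+4·1=6≤20, objective 10.
(x_1,x_2)=(1,0): 5·1+3·0=5≤8, 2·1+4·0=2≤20, objective 7.
(x_1,x_2)=(0,2): 5·0+3·2=6≤8, 2·0+4·2=8≤20, objective 6.
(x_1,x_2)=(0,1): 5·0+3·1=3≤8, 2·0+4·1=4≤20, objective 3.
The best lattice point is (1,1), giving 10.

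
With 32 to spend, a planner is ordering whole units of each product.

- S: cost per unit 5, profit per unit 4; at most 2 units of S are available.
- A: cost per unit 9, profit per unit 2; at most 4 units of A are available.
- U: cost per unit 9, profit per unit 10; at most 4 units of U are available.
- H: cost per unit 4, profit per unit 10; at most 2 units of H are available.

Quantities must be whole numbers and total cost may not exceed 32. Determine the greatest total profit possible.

This is a bounded integer knapsack.
2×U and 2×H: cost 26 ≤ 32, profit 2·10 + 2·10 = 40.
1×S, 2×U, and 2×H: cost 31 ≤ 32, profit 1·4 + 2·10 + 2·10 = 44.
Best is 44.

44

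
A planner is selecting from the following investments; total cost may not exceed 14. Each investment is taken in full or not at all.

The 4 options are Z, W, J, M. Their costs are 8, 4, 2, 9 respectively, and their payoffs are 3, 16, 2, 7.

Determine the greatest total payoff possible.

Z + W + J: cost 8 + 4 + 2 = 14 ≤ 14, payoff 3 + 16 + 2 = 21.
Z + W: cost 8 + 4 = 12 ≤ 14, payoff 3 + 16 = 19.
W + M: cost 4 + 9 = 13 ≤ 14, payoff 16 + 7 = 23.
Best is W and M with total payoff 23.

23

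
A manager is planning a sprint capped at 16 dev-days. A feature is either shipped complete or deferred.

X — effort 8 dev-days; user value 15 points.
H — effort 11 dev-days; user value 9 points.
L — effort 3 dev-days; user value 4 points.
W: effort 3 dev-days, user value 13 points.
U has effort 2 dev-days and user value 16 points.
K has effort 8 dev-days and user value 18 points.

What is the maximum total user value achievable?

51

L + W + U + K: effort 3 + 3 + 2 + 8 = 16 ≤ 16, user value 4 + 13 + 16 + 18 = 51.
W + U + K: effort 3 + 2 + 8 = 13 ≤ 16, user value 13 + 16 + 18 = 47.
X + L + W + U: effort 8 + 3 + 3 + 2 = 16 ≤ 16, user value 15 + 4 + 13 + 16 = 48.
Best is L, W, U, and K with total user value 51.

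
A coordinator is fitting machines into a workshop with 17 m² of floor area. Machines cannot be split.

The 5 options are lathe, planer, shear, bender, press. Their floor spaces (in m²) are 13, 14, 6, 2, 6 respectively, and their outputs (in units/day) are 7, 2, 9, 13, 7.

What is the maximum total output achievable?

shear + bender + press: floor space 6 + 2 + 6 = 14 ≤ 17, output 9 + 13 + 7 = 29.
shear + bender: floor space 6 + 2 = 8 ≤ 17, output 9 + 13 = 22.
Best is shear, bender, and press with total output 29.

29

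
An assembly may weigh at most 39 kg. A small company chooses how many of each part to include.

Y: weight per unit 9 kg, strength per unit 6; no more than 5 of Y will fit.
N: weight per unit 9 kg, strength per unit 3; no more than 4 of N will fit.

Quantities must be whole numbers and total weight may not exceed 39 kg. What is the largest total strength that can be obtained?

Y has the best ratio (6/9); taking only Y gives at most 4×6 = 24 (stopped by the weight limit).
Optimal: 4×Y: weight 36 ≤ 39, strength 4·6 = 24.

24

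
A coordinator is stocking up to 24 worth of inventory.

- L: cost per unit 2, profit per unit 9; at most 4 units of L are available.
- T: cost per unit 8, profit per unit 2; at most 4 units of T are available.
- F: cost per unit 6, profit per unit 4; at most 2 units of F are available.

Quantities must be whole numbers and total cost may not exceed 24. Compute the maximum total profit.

44

Take 4×L and 2×F: cost 20 ≤ 24, profit 4·9 + 2·4 = 44.
L has the best ratio (9/2) and is taken to its limit of 4; remaining capacity is filled optimally with the others.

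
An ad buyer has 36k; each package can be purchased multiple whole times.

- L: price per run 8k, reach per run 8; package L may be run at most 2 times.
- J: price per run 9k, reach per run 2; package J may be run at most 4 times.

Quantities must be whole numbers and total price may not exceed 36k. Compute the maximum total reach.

20

2×L and 1×J: price 25 ≤ 36, reach 2·8 + 1·2 = 18.
2×L and 2×J: price 34 ≤ 36, reach 2·8 + 2·2 = 20.
Best is 20.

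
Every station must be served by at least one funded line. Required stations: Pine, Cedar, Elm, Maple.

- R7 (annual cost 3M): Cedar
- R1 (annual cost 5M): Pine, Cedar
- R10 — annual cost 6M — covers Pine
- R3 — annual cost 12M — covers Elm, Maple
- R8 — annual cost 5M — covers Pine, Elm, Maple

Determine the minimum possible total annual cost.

8

Choose R7 and R8: together they cover Pine, Cedar, Elm, Maple — every station.
Total annual cost: 3 + 5 = 8.
No cover costs less than 8.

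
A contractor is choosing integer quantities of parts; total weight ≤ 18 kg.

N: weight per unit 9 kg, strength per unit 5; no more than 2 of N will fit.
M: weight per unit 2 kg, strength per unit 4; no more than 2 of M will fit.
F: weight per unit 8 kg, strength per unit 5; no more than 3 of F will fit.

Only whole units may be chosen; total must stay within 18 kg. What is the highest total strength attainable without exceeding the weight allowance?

M has the best ratio (4/2); taking only M gives at most 2×4 = 8 (stopped by the supply cap of 2).
Mixing does better — 1×M and 2×F: weight 18 ≤ 18, strength 1·4 + 2·5 = 14.

14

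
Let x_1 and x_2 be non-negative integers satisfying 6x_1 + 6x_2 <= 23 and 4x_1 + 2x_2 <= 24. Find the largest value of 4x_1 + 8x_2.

Relaxing integrality, the LP optimum is 30.67 at (x_1,x_2) = (0, 3.83), which is not an integer point.
(x_1,x_2)=(0,3): 6·0+6·3=18≤23, 4·0+2·3=6≤24, objective 24.
(x_1,x_2)=(1,2): 6·1+6·2=18≤23, 4·1+2·2=8≤24, objective 20.
(x_1,x_2)=(0,2): 6·0+6·2=12≤23, 4·0+2·2=4≤24, objective 16.
The best lattice point is (0,3), giving 24.

24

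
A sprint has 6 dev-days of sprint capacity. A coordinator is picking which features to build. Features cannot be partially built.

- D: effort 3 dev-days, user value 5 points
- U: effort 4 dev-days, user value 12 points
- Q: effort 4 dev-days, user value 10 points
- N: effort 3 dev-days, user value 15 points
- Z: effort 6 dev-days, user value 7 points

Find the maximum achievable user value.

20

D + N: effort 3 + 3 = 6 ≤ 6, user value 5 + 15 = 20.
N: effort 3 ≤ 6, user value 15.
U: effort 4 ≤ 6, user value 12.
Best is D and N with total user value 20.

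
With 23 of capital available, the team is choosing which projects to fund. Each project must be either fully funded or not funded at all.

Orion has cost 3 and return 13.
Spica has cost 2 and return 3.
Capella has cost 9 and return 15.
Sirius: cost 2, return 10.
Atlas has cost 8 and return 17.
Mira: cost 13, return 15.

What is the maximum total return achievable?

55

Orion + Capella + Atlas: cost 3 + 9 + 8 = 20 ≤ 23, return 13 + 15 + 17 = 45.
Orion + Spica + Capella + Atlas: cost 3 + 2 + 9 + 8 = 22 ≤ 23, return 13 + 3 + 15 + 17 = 48.
Orion + Capella + Sirius + Atlas: cost 3 + 9 + 2 + 8 = 22 ≤ 23, return 13 + 15 + 10 + 17 = 55.
Best is Orion, Capella, Sirius, and Atlas with total return 55.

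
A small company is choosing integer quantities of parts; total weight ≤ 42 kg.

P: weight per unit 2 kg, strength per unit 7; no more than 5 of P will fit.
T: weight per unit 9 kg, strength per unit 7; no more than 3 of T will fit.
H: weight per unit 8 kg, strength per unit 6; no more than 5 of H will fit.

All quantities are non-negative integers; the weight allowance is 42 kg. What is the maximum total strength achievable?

59

This is a bounded integer knapsack.
5×P and 4×H: weight 42 ≤ 42, strength 5·7 + 4·6 = 59.
5×P and 3×T: weight 37 ≤ 42, strength 5·7 + 3·7 = 56.
Best is 59.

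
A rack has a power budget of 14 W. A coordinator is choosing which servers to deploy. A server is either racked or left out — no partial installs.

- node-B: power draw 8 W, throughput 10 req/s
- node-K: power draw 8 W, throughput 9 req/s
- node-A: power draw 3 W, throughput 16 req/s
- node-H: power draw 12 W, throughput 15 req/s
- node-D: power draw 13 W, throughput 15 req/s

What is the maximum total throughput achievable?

26

Allowing fractional choices, the relaxed optimum would be about 29.8, but servers are indivisible.
node-A: power draw 3 ≤ 14, throughput 16.
node-K + node-A: power draw 8 + 3 = 11 ≤ 14, throughput 9 + 16 = 25.
node-B + node-A: power draw 8 + 3 = 11 ≤ 14, throughput 10 + 16 = 26.
Best is node-B and node-A with total throughput 26.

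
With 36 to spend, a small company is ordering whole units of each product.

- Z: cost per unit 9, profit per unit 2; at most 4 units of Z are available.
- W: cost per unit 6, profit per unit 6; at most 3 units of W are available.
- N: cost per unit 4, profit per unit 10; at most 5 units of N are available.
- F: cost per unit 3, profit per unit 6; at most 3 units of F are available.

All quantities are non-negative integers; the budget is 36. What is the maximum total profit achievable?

N has the best ratio (10/4); taking only N gives at most 5×10 = 50 (stopped by the supply cap of 5).
Mixing does better — 1×W, 5×N, and 3×F: cost 35 ≤ 36, profit 1·6 + 5·10 + 3·6 = 74.

74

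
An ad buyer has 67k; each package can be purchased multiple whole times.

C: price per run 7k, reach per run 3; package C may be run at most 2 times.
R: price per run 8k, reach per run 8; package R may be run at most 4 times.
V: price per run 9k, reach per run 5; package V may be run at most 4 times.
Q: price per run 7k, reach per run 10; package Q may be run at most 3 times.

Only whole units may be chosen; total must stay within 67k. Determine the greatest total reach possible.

68

Take 2×C, 4×R, and 3×Q: price 67 ≤ 67, reach 2·3 + 4·8 + 3·10 = 68.
Q has the best ratio (10/7) and is taken to its limit of 3; remaining capacity is filled optimally with the others.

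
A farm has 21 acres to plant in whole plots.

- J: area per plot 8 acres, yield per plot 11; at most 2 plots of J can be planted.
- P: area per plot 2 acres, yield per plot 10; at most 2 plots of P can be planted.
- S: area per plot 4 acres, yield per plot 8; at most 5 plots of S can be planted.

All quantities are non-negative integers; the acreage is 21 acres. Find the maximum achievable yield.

52

This is a bounded integer knapsack.
Take 2×P and 4×S: area 20 ≤ 21, yield 2·10 + 4·8 = 52.
P has the best ratio (10/2) and is taken to its limit of 2; remaining capacity is filled optimally with the others.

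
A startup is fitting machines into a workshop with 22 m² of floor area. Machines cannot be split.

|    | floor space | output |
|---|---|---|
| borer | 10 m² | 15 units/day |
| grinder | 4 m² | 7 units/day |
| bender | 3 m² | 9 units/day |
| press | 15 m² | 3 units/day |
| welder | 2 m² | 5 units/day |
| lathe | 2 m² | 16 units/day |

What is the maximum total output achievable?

52

Treat it as a binary knapsack problem.
borer + grinder + bender + welder + lathe: floor space 10 + 4 + 3 + 2 + 2 = 21 ≤ 22, output 15 + 7 + 9 + 5 + 16 = 52.
borer + grinder + bender + lathe: floor space 10 + 4 + 3 + 2 = 19 ≤ 22, output 15 + 7 + 9 + 16 = 47.
Best is borer, grinder, bender, welder, and lathe with total output 52.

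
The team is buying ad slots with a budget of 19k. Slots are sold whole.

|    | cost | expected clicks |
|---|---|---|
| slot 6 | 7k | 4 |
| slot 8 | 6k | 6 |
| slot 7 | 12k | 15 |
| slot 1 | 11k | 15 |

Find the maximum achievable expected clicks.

21

Take slot 8 and slot 1: cost 6 + 11 = 17 ≤ 19, expected clicks 6 + 15 = 21.
No feasible combination exceeds this.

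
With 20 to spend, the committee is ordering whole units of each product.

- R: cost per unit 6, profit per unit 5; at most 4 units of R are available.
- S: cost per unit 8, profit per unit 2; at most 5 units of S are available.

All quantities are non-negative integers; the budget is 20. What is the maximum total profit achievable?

15

R has the best ratio (5/6); taking only R gives at most 3×5 = 15 (stopped by the cost limit).
Optimal: 3×R: cost 18 ≤ 20, profit 3·5 = 15.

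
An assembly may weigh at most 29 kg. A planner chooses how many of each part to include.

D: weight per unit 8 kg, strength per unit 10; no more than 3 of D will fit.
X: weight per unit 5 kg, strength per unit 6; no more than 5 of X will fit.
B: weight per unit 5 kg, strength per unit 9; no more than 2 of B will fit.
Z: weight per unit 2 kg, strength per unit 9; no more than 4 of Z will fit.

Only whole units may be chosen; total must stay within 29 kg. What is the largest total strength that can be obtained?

Z has the best ratio (9/2); taking only Z gives at most 4×9 = 36 (stopped by the supply cap of 4).
Mixing does better — 2×X, 2×B, and 4×Z: weight 28 ≤ 29, strength 2·6 + 2·9 + 4·9 = 66.

66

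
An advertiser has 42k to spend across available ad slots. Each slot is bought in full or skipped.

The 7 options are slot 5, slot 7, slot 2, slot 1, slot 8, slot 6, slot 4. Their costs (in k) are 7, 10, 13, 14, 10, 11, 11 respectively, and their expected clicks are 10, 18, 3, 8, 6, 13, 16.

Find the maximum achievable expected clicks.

57

This is a 0-1 knapsack instance.
Allowing fractional choices, the relaxed optimum would be about 58.8, but ad slots are indivisible.
slot 7 + slot 8 + slot 6 + slot 4: cost 10 + 10 + 11 + 11 = 42 ≤ 42, expected clicks 18 + 6 + 13 + 16 = 53.
slot 5 + slot 7 + slot 6 + slot 4: cost 7 + 10 + 11 + 11 = 39 ≤ 42, expected clicks 10 + 18 + 13 + 16 = 57.
Best is slot 5, slot 7, slot 6, and slot 4 with total expected clicks 57.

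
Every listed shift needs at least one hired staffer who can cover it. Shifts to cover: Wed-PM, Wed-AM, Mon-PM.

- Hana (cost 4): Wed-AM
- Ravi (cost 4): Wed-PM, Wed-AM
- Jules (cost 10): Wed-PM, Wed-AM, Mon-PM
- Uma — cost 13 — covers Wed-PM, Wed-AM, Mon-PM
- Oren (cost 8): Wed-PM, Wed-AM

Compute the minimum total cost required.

10

This is an integer covering problem.
The greedy cost-per-new-shift heuristic would pick Ravi and Jules for 14, but a cheaper cover exists.
Jules alone covers Wed-PM, Wed-AM, Mon-PM — every shift.
Total cost: 10.
No cover costs less than 10.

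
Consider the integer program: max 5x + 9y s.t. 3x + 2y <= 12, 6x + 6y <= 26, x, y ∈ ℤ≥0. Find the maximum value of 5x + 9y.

The continuous relaxation peaks at (0, 4.33) with value 39.00; rounding to a feasible lattice point costs some objective.
(x,y)=(0,4) is feasible, giving 36.
(x,y)=(1,3) is feasible, giving 32.
Maximum is 36 at (x,y)=(0,4).

36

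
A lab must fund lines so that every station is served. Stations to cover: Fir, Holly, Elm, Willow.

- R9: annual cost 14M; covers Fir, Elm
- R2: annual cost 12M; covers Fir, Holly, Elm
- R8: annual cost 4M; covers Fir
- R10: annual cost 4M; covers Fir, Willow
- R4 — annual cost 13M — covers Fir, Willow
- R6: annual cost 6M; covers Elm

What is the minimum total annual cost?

16

This is a weighted set-cover instance.
Choose R2 and R10: together they cover Fir, Holly, Elm, Willow — every station.
Total annual cost: 12 + 4 = 16.
No cover costs less than 16.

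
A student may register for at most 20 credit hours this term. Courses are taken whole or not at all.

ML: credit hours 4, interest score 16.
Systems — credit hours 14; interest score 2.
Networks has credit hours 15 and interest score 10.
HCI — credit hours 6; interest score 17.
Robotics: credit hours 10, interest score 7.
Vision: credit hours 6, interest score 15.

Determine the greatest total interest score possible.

Treat it as a binary knapsack problem.
ML + HCI + Vision: credit hours 4 + 6 + 6 = 16 ≤ 20, interest score 16 + 17 + 15 = 48.
ML + HCI + Robotics: credit hours 4 + 6 + 10 = 20 ≤ 20, interest score 16 + 17 + 7 = 40.
Best is ML, HCI, and Vision with total interest score 48.

48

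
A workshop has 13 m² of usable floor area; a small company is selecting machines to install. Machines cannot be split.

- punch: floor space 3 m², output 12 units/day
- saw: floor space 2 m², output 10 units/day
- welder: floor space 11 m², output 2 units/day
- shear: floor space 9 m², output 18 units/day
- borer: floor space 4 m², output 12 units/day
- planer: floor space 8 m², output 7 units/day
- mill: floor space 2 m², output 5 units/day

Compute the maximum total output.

Allowing fractional choices, the relaxed optimum would be about 43.0, but machines are indivisible.
punch + saw + borer + mill: floor space 3 + 2 + 4 + 2 = 11 ≤ 13, output 12 + 10 + 12 + 5 = 39.
punch + saw + borer: floor space 3 + 2 + 4 = 9 ≤ 13, output 12 + 10 + 12 = 34.
saw + shear + mill: floor space 2 + 9 + 2 = 13 ≤ 13, output 10 + 18 + 5 = 33.
Best is punch, saw, borer, and mill with total output 39.

39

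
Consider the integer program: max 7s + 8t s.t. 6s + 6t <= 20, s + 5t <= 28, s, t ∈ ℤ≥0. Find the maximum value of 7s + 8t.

24

The continuous relaxation peaks at (0, 3.33) with value 26.67; rounding to a feasible lattice point costs some objective.
(s,t)=(0,3): 6·0+6·3=18≤20, 1·0+5·3=15≤28, objective 24.
(s,t)=(1,2): 6·1+6·2=18≤20, 1·1+5·2=11≤28, objective 23.
(s,t)=(0,2): 6·0+6·2=12≤20, 1·0+5·2=10≤28, objective 16.
No feasible integer point exceeds 24.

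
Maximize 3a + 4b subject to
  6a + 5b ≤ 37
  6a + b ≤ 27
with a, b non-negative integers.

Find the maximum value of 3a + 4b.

28

(a,b)=(0,7): 6·0+5·7=35≤37, 6·0+1·7=7≤27, objective 28.
(a,b)=(1,6): 6·1+5·6=36≤37, 6·1+1·6=12≤27, objective 27.
(a,b)=(0,6): 6·0+5·6=30≤37, 6·0+1·6=6≤27, objective 24.
The best lattice point is (0,7), giving 28.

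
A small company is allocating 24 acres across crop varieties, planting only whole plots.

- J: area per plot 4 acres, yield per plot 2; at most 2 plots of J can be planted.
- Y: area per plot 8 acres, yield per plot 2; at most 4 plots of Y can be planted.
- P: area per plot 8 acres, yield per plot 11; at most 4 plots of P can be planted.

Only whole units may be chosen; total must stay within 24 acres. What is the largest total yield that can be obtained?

33

This is a bounded integer knapsack.
2×J and 2×P: area 24 ≤ 24, yield 2·2 + 2·11 = 26.
3×P: area 24 ≤ 24, yield 3·11 = 33.
Best is 33.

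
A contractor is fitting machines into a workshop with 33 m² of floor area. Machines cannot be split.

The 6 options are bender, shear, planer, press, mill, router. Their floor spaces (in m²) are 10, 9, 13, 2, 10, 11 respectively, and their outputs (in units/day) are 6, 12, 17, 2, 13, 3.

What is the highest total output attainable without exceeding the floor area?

Take shear, planer, and mill: floor space 9 + 13 + 10 = 32 ≤ 33, output 12 + 17 + 13 = 42.
No other feasible combination does better.

42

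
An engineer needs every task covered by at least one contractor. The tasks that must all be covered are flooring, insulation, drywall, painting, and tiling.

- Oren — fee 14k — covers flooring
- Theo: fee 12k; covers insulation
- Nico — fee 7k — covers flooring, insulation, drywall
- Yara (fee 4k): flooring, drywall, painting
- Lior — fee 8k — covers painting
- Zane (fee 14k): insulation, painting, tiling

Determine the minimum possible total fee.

18

This is an integer covering problem.
The greedy cost-per-new-task heuristic would pick Yara, Nico, and Zane for 25, but a cheaper cover exists.
Choose Yara and Zane: together they cover flooring, insulation, drywall, painting, tiling — every task.
Total fee: 4 + 14 = 18.
No cover costs less than 18.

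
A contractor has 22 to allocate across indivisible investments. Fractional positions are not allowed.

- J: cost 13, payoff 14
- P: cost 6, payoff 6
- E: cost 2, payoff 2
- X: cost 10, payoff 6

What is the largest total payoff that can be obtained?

Treat it as a binary knapsack problem.
Take J, P, and E: cost 13 + 6 + 2 = 21 ≤ 22, payoff 14 + 6 + 2 = 22.
No other feasible combination does better.

22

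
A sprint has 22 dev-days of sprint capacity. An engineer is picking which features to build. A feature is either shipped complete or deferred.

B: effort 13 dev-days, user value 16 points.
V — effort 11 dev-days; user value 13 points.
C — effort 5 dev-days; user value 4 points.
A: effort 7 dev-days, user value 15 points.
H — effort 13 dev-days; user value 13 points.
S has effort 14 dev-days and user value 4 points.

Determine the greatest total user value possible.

Allowing fractional choices, the relaxed optimum would be about 33.4, but features are indivisible.
A + H: effort 7 + 13 = 20 ≤ 22, user value 15 + 13 = 28.
B + A: effort 13 + 7 = 20 ≤ 22, user value 16 + 15 = 31.
V + A: effort 11 + 7 = 18 ≤ 22, user value 13 + 15 = 28.
Best is B and A with total user value 31.

31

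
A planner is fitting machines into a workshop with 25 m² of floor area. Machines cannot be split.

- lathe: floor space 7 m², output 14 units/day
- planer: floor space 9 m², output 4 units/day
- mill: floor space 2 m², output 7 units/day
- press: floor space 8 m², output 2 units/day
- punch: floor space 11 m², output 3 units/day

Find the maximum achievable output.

25

lathe + mill + punch: floor space 7 + 2 + 11 = 20 ≤ 25, output 14 + 7 + 3 = 24.
lathe + planer + mill: floor space 7 + 9 + 2 = 18 ≤ 25, output 14 + 4 + 7 = 25.
lathe + mill + press: floor space 7 + 2 + 8 = 17 ≤ 25, output 14 + 7 + 2 = 23.
Best is lathe, planer, and mill with total output 25.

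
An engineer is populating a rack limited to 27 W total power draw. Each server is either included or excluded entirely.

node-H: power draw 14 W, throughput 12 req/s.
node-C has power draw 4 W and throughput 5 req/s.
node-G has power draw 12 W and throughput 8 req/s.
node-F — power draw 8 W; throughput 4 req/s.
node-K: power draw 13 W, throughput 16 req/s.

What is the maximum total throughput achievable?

28

Allowing fractional choices, the relaxed optimum would be about 29.6, but servers are indivisible.
node-H + node-K: power draw 14 + 13 = 27 ≤ 27, throughput 12 + 16 = 28.
node-G + node-K: power draw 12 + 13 = 25 ≤ 27, throughput 8 + 16 = 24.
node-C + node-F + node-K: power draw 4 + 8 + 13 = 25 ≤ 27, throughput 5 + 4 + 16 = 25.
Best is node-H and node-K with total throughput 28.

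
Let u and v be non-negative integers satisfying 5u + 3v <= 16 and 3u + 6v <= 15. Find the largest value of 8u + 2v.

Relaxing integrality, the LP optimum is 25.60 at (u,v) = (3.2, 0), which is not an integer point.
(u,v)=(3,0) is feasible, giving 24.
(u,v)=(2,1) is feasible, giving 18.
(u,v)=(2,0) is feasible, giving 16.
Maximum is 24 at (u,v)=(3,0).

24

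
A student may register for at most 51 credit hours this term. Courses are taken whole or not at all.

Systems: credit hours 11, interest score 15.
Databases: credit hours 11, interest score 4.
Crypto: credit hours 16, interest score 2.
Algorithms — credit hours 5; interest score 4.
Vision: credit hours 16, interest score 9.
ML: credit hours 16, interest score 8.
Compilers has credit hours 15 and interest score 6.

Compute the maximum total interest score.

36

This is a 0-1 knapsack instance.
Allowing fractional choices, the relaxed optimum would be about 37.2, but courses are indivisible.
Systems + Algorithms + Vision + ML: credit hours 11 + 5 + 16 + 16 = 48 ≤ 51, interest score 15 + 4 + 9 + 8 = 36.
Systems + Algorithms + Vision + Compilers: credit hours 11 + 5 + 16 + 15 = 47 ≤ 51, interest score 15 + 4 + 9 + 6 = 34.
Best is Systems, Algorithms, Vision, and ML with total interest score 36.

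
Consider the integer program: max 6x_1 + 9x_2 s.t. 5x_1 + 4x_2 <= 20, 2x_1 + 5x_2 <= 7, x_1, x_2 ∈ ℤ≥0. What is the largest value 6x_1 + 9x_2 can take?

(x_1,x_2)=(3,0) is feasible, giving 18.
(x_1,x_2)=(2,0) is feasible, giving 12.
The best lattice point is (3,0), giving 18.

18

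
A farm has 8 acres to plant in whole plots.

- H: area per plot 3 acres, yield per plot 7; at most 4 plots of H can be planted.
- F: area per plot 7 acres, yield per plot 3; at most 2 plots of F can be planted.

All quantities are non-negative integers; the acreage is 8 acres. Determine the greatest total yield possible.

H has the best ratio (7/3); taking only H gives at most 2×7 = 14 (stopped by the area limit).
Optimal: 2×H: area 6 ≤ 8, yield 2·7 = 14.

14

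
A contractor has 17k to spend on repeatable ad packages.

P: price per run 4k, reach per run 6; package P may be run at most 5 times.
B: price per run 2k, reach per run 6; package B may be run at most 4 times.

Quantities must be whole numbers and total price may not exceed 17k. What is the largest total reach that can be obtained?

36

2×P and 4×B: price 16 ≤ 17, reach 2·6 + 4·6 = 36.
1×P and 4×B: price 12 ≤ 17, reach 1·6 + 4·6 = 30.
Best is 36.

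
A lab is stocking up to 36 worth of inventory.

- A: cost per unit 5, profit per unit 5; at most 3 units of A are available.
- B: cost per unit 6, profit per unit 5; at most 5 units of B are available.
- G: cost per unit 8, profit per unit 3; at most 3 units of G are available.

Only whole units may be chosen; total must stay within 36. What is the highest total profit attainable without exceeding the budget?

30

This is a bounded integer knapsack.
A has the best ratio (5/5); taking only A gives at most 3×5 = 15 (stopped by the supply cap of 3).
Mixing does better — 1×A and 5×B: cost 35 ≤ 36, profit 1·5 + 5·5 = 30.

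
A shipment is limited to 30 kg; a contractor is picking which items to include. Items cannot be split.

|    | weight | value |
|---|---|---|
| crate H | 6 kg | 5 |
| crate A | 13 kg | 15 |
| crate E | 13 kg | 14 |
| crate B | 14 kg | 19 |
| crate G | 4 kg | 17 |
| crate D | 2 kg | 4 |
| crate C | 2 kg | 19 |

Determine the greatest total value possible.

Allowing fractional choices, the relaxed optimum would be about 68.2, but items are indivisible.
crate H + crate B + crate G + crate C: weight 6 + 14 + 4 + 2 = 26 ≤ 30, value 5 + 19 + 17 + 19 = 60.
crate H + crate A + crate G + crate D + crate C: weight 6 + 13 + 4 + 2 + 2 = 27 ≤ 30, value 5 + 15 + 17 + 4 + 19 = 60.
crate H + crate B + crate G + crate D + crate C: weight 6 + 14 + 4 + 2 + 2 = 28 ≤ 30, value 5 + 19 + 17 + 4 + 19 = 64.
Best is crate H, crate B, crate G, crate D, and crate C with total value 64.

64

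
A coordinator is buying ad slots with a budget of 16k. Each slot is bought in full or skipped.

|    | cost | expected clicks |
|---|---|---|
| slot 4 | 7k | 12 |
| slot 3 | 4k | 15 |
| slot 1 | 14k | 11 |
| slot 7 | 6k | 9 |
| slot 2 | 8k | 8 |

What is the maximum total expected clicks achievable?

27

Take slot 4 and slot 3: cost 7 + 4 = 11 ≤ 16, expected clicks 12 + 15 = 27.
No other feasible combination does better.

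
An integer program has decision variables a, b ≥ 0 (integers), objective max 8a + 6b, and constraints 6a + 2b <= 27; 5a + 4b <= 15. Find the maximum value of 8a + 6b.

24

(a,b)=(3,0) is feasible, giving 24.
(a,b)=(2,1) is feasible, giving 22.
No feasible integer point exceeds 24.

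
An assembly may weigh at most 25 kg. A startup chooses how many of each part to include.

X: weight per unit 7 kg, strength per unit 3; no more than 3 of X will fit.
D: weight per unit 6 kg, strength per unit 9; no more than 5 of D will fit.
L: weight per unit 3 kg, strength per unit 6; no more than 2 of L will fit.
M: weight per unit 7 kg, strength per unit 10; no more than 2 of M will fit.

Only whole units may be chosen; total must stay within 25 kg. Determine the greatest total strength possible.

40

This is a bounded integer knapsack.
2×D, 2×L, and 1×M: weight 25 ≤ 25, strength 2·9 + 2·6 + 1·10 = 40.
3×D and 2×L: weight 24 ≤ 25, strength 3·9 + 2·6 = 39.
Best is 40.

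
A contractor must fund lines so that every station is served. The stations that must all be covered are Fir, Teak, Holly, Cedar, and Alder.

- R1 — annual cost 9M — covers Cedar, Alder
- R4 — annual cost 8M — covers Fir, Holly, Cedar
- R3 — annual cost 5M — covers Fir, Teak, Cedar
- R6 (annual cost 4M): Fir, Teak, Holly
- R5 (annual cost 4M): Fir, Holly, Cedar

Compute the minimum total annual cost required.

Choose R1 and R6: together they cover Fir, Teak, Holly, Cedar, Alder — every station.
Total annual cost: 9 + 4 = 13.

13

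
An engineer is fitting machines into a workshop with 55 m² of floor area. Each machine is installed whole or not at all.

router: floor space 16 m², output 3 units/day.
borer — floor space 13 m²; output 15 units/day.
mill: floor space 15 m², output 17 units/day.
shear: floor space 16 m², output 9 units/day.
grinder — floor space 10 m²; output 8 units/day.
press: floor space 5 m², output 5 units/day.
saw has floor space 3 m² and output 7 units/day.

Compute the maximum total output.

Treat it as a binary knapsack problem.
Allowing fractional choices, the relaxed optimum would be about 57.1, but machines are indivisible.
borer + mill + shear + grinder: floor space 13 + 15 + 16 + 10 = 54 ≤ 55, output 15 + 17 + 9 + 8 = 49.
borer + mill + shear + press + saw: floor space 13 + 15 + 16 + 5 + 3 = 52 ≤ 55, output 15 + 17 + 9 + 5 + 7 = 53.
borer + mill + grinder + press + saw: floor space 13 + 15 + 10 + 5 + 3 = 46 ≤ 55, output 15 + 17 + 8 + 5 + 7 = 52.
Best is borer, mill, shear, press, and saw with total output 53.

53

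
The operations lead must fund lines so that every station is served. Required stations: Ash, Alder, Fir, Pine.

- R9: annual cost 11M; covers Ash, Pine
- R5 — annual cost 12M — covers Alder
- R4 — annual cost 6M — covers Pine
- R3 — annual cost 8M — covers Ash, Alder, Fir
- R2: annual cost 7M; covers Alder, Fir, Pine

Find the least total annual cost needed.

14

The greedy cost-per-new-station heuristic would pick R2 and R3 for 15, but a cheaper cover exists.
Choose R4 and R3: together they cover Ash, Alder, Fir, Pine — every station.
Total annual cost: 6 + 8 = 14.
No cover costs less than 14.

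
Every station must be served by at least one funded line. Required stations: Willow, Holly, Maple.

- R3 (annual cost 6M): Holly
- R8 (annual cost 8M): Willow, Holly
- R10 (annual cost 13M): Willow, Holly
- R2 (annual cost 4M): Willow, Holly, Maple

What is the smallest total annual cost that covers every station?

4

R2 alone covers Willow, Holly, Maple — every station.
Total annual cost: 4.
No cover costs less than 4.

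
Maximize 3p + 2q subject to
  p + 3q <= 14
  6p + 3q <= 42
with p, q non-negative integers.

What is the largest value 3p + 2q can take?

22

The continuous relaxation peaks at (5.6, 2.8) with value 22.40; rounding to a feasible lattice point costs some objective.
(p,q)=(6,2): 1·6+3·2=12≤14, 6·6+3·2=42≤42, objective 22.
(p,q)=(5,3): 1·5+3·3=14≤14, 6·5+3·3=39≤42, objective 21.
The best lattice point is (6,2), giving 22.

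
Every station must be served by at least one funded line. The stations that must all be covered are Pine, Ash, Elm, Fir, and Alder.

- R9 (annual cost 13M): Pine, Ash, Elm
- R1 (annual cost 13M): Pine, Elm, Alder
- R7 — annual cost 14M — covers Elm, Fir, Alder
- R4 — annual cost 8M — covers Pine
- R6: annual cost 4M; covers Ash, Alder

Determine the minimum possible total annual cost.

26

This is an integer covering problem.
The greedy cost-per-new-station heuristic would pick R6, R9, and R7 for 31, but a cheaper cover exists.
Choose R7, R4, and R6: together they cover Pine, Ash, Elm, Fir, Alder — every station.
Total annual cost: 14 + 8 + 4 = 26.
No cover costs less than 26.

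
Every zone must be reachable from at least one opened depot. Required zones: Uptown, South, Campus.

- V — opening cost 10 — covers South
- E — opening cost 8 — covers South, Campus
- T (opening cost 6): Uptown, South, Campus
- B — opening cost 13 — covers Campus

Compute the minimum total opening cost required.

6

T alone covers Uptown, South, Campus — every zone.
Total opening cost: 6.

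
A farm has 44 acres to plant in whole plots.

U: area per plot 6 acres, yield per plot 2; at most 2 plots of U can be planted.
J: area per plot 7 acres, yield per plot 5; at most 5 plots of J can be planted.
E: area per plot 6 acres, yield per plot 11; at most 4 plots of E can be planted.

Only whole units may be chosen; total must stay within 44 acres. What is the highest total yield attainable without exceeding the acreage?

This is a bounded integer knapsack.
Take 1×U, 2×J, and 4×E: area 44 ≤ 44, yield 1·2 + 2·5 + 4·11 = 56.
E has the best ratio (11/6) and is taken to its limit of 4; remaining capacity is filled optimally with the others.

56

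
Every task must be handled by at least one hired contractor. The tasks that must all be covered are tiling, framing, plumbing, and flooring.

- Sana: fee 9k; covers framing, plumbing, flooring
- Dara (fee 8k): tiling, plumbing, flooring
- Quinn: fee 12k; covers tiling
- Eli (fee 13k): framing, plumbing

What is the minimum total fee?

Choose Sana and Dara: together they cover tiling, framing, plumbing, flooring — every task.
Total fee: 9 + 8 = 17.
No cover costs less than 17.

17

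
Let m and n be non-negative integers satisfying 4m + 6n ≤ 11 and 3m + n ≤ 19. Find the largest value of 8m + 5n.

16

The continuous relaxation peaks at (2.75, 0) with value 22.00; rounding to a feasible lattice point costs some objective.
(m,n)=(2,0): 4·2+6·0=8≤11, 3·2+1·0=6≤19, objective 16.
(m,n)=(1,1): 4·1+6·1=10≤11, 3·1+1·1=4≤19, objective 13.
(m,n)=(1,0): 4·1+6·0=4≤11, 3·1+1·0=3≤19, objective 8.
Maximum is 16 at (m,n)=(2,0).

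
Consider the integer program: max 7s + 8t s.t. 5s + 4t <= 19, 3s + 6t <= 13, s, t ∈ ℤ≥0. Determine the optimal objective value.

(s,t)=(2,1): 5·2+4·1=14≤19, 3·2+6·1=12≤13, objective 22.
(s,t)=(3,0): 5·3+4·0=15≤19, 3·3+6·0=9≤13, objective 21.
(s,t)=(1,1): 5·1+4·1=9≤19, 3·1+6·1=9≤13, objective 15.
(s,t)=(2,0): 5·2+4·0=10≤19, 3·2+6·0=6≤13, objective 14.
No feasible integer point exceeds 22.

22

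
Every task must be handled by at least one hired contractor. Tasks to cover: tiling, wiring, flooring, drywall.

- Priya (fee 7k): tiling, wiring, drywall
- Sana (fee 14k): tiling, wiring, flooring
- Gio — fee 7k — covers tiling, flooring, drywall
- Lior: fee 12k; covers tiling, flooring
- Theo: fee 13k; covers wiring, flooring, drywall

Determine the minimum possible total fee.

14

Choose Priya and Gio: together they cover tiling, wiring, flooring, drywall — every task.
Total fee: 7 + 7 = 14.
No cover costs less than 14.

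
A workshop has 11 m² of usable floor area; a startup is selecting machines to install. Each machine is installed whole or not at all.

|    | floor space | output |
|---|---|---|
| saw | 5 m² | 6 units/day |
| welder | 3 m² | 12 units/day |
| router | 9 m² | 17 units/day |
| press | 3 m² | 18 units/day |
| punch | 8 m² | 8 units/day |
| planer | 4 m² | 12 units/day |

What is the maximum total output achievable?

42

Take welder, press, and planer: floor space 3 + 3 + 4 = 10 ≤ 11, output 12 + 18 + 12 = 42.
No other feasible combination does better.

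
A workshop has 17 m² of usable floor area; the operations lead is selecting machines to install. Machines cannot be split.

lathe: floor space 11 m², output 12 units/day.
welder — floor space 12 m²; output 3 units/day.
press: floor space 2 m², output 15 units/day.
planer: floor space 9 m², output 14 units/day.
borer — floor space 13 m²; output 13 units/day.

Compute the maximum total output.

29

press + borer: floor space 2 + 13 = 15 ≤ 17, output 15 + 13 = 28.
press + planer: floor space 2 + 9 = 11 ≤ 17, output 15 + 14 = 29.
lathe + press: floor space 11 + 2 = 13 ≤ 17, output 12 + 15 = 27.
Best is press and planer with total output 29.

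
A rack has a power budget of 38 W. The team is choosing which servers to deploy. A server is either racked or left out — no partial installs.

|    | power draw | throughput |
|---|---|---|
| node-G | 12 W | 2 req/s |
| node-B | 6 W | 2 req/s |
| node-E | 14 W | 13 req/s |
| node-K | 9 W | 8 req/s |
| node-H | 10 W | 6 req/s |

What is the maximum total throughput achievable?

This is a 0-1 knapsack instance.
Allowing fractional choices, the relaxed optimum would be about 28.7, but servers are indivisible.
node-B + node-E + node-K: power draw 6 + 14 + 9 = 29 ≤ 38, throughput 2 + 13 + 8 = 23.
node-E + node-K + node-H: power draw 14 + 9 + 10 = 33 ≤ 38, throughput 13 + 8 + 6 = 27.
Best is node-E, node-K, and node-H with total throughput 27.

27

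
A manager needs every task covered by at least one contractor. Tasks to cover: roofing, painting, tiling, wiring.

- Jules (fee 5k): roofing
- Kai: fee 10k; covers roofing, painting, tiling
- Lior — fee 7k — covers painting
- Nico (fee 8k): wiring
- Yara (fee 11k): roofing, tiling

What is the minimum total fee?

18

This is a weighted set-cover instance.
Choose Kai and Nico: together they cover roofing, painting, tiling, wiring — every task.
Total fee: 10 + 8 = 18.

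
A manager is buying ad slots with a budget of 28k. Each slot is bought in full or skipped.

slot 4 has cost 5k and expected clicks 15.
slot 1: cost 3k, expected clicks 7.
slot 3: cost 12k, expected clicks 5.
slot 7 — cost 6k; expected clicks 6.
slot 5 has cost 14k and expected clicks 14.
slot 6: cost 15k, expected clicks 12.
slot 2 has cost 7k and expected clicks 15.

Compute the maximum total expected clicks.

This is an integer program with binary decision variables.
Take slot 4, slot 5, and slot 2: cost 5 + 14 + 7 = 26 ≤ 28, expected clicks 15 + 14 + 15 = 44.
No other feasible combination does better.

44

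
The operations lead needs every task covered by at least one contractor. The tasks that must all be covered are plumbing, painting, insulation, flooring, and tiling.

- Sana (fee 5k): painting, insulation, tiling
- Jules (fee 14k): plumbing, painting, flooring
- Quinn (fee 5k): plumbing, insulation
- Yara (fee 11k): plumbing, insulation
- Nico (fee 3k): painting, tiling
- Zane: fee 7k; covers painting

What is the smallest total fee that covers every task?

19

This is an integer covering problem.
The greedy cost-per-new-task heuristic would pick Nico, Quinn, and Jules for 22, but a cheaper cover exists.
Choose Sana and Jules: together they cover plumbing, painting, insulation, flooring, tiling — every task.
Total fee: 5 + 14 = 19.
No cover costs less than 19.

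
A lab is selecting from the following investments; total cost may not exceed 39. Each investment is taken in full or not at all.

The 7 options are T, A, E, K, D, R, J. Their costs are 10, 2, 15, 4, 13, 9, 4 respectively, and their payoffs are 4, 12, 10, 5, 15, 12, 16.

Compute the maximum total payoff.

60

A + E + K + D + J: cost 2 + 15 + 4 + 13 + 4 = 38 ≤ 39, payoff 12 + 10 + 5 + 15 + 16 = 58.
T + A + D + R + J: cost 10 + 2 + 13 + 9 + 4 = 38 ≤ 39, payoff 4 + 12 + 15 + 12 + 16 = 59.
A + K + D + R + J: cost 2 + 4 + 13 + 9 + 4 = 32 ≤ 39, payoff 12 + 5 + 15 + 12 + 16 = 60.
Best is A, K, D, R, and J with total payoff 60.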